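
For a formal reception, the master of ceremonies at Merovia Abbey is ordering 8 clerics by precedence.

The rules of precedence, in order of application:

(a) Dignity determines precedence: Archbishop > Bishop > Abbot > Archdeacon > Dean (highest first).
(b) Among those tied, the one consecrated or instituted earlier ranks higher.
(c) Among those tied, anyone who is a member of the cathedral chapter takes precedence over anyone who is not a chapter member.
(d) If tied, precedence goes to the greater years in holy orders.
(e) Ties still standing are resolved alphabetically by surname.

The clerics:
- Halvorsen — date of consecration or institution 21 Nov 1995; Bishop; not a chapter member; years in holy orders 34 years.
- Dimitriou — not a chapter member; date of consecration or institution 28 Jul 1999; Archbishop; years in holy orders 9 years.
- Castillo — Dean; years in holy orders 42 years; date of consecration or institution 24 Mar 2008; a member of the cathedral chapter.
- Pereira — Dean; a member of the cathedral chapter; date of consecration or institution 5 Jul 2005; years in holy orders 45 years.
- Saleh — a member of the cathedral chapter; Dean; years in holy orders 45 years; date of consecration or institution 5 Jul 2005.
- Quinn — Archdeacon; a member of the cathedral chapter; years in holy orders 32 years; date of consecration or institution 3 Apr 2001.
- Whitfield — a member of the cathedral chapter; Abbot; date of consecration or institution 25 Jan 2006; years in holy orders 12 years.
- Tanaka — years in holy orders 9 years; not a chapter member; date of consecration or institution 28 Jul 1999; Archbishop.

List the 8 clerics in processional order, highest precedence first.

By dignity: Dimitriou and Tanaka (Archbishop); then Halvorsen (Bishop); then Whitfield (Abbot); then Quinn (Archdeacon); then Pereira, Saleh and Castillo (Dean).
Dimitriou and Tanaka both have date of consecration or institution 28 Jul 1999, so the next rule applies.
Dimitriou and Tanaka are each not a chapter member, so the next rule applies.
Dimitriou and Tanaka both have years in holy orders 9 years, so the next rule applies.
Among Dimitriou and Tanaka, alphabetically by surname: Dimitriou before Tanaka.
Among Pereira, Saleh and Castillo, by date of consecration or institution (earlier first): Pereira and Saleh (5 Jul 2005) before Castillo (24 Mar 2008).
Pereira and Saleh are each a member of the cathedral chapter, so the next rule applies.
Pereira and Saleh both have years in holy orders 45 years, so the next rule applies.
Among Pereira and Saleh, alphabetically by surname: Pereira before Saleh.
Full order: Dimitriou, Tanaka, Halvorsen, Whitfield, Quinn, Pereira, Saleh, Castillo.

Dimitriou, Tanaka, Halvorsen, Whitfield, Quinn, Pereira, Saleh, Castillo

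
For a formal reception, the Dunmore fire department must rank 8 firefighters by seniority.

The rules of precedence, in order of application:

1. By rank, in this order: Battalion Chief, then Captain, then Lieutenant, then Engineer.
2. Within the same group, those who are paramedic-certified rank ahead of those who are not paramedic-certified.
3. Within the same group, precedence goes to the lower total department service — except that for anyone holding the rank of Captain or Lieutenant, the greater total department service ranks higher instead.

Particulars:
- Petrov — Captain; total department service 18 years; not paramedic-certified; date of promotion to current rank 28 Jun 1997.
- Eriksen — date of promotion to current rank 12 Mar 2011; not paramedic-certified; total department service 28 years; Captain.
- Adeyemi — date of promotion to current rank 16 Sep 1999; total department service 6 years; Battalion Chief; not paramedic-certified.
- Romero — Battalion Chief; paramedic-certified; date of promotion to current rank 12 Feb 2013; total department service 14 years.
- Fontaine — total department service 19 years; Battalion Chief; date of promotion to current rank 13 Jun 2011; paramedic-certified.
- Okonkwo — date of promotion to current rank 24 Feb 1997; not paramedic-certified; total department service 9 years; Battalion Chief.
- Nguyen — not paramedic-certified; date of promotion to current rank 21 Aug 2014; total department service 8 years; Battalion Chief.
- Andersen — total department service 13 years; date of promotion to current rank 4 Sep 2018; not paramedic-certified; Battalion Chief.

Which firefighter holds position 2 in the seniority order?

Fontaine

By rank: Romero, Fontaine, Adeyemi, Nguyen, Okonkwo and Andersen (Battalion Chief); then Eriksen and Petrov (Captain).
Among Romero, Fontaine, Adeyemi, Nguyen, Okonkwo and Andersen, paramedic-certified before not paramedic-certified: Romero and Fontaine (paramedic-certified) before Adeyemi, Nguyen, Okonkwo and Andersen (not paramedic-certified).
Among Romero and Fontaine, by total department service (lower first): Romero (14 years) before Fontaine (19 years).
Among Adeyemi, Nguyen, Okonkwo and Andersen, by total department service (lower first): Adeyemi (6 years) before Nguyen (8 years) before Okonkwo (9 years) before Andersen (13 years).
Eriksen and Petrov are each not paramedic-certified, so the next rule applies.
Among Eriksen and Petrov, by total department service (higher first) (reversed rule for this group): Eriksen (28 years) before Petrov (18 years).
Order: Romero, Fontaine, Adeyemi, Nguyen, Okonkwo, Andersen, Eriksen, Petrov.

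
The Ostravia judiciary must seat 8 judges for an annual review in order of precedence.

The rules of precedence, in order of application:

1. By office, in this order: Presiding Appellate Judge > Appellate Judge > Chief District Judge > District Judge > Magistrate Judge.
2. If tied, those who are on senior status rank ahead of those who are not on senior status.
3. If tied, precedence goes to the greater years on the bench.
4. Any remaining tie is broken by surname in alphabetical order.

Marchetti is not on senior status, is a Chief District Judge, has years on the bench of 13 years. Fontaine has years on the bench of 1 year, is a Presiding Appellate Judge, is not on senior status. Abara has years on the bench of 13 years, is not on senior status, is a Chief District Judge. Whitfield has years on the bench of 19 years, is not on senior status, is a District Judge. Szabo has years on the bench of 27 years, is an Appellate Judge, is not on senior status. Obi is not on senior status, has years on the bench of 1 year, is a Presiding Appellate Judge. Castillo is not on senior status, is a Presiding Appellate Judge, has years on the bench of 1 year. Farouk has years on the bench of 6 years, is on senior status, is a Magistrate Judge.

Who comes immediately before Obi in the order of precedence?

By office: Castillo, Fontaine and Obi (Presiding Appellate Judge); then Szabo (Appellate Judge); then Abara and Marchetti (Chief District Judge); then Whitfield (District Judge); then Farouk (Magistrate Judge).
Castillo, Fontaine and Obi are each not on senior status, so the next rule applies.
Castillo, Fontaine and Obi all have years on the bench 1 year, so the next rule applies.
Among Castillo, Fontaine and Obi, alphabetically by surname: Castillo before Fontaine before Obi.
Abara and Marchetti are each not on senior status, so the next rule applies.
Abara and Marchetti both have years on the bench 13 years, so the next rule applies.
Among Abara and Marchetti, alphabetically by surname: Abara before Marchetti.
Order: Castillo, Fontaine, Obi, Szabo, Abara, Marchetti, Whitfield, Farouk.

Fontaine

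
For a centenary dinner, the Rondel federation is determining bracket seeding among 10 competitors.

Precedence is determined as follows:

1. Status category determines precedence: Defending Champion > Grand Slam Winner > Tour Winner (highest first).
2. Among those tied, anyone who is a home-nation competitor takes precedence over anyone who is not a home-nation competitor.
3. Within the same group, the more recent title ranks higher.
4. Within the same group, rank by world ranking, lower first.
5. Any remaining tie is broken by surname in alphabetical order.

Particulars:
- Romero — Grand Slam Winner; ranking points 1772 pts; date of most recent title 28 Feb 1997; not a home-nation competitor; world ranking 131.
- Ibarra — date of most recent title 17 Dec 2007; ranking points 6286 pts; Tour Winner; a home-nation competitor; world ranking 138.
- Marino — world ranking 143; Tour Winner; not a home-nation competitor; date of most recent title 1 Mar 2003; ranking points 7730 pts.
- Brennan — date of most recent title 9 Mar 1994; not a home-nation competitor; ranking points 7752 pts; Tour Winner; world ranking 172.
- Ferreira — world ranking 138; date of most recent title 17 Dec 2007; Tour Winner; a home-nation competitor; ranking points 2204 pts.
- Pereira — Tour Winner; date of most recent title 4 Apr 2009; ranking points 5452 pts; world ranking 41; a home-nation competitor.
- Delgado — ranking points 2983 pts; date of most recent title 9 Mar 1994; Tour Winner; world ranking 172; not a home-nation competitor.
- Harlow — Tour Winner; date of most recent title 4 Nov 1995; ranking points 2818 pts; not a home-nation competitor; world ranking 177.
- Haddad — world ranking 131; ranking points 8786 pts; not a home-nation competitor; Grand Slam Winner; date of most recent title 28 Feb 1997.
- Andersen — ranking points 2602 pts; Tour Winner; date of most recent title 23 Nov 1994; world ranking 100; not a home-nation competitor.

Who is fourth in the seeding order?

Ferreira

By status category: Haddad and Romero (Grand Slam Winner); then Pereira, Ferreira, Ibarra, Marino, Harlow, Andersen, Brennan and Delgado (Tour Winner).
Haddad and Romero are each not a home-nation competitor, so the next rule applies.
Haddad and Romero both have date of most recent title 28 Feb 1997, so the next rule applies.
Haddad and Romero both have world ranking 131, so the next rule applies.
Among Haddad and Romero, alphabetically by surname: Haddad before Romero.
Among Pereira, Ferreira, Ibarra, Marino, Harlow, Andersen, Brennan and Delgado, a home-nation competitor before not a home-nation competitor: Pereira, Ferreira and Ibarra (a home-nation competitor) before Marino, Harlow, Andersen, Brennan and Delgado (not a home-nation competitor).
Among Pereira, Ferreira and Ibarra, by date of most recent title (later first): Pereira (4 Apr 2009) before Ferreira and Ibarra (17 Dec 2007).
Ferreira and Ibarra both have world ranking 138, so the next rule applies.
Among Ferreira and Ibarra, alphabetically by surname: Ferreira before Ibarra.
Among Marino, Harlow, Andersen, Brennan and Delgado, by date of most recent title (later first): Marino (1 Mar 2003) before Harlow (4 Nov 1995) before Andersen (23 Nov 1994) before Brennan and Delgado (9 Mar 1994).
Brennan and Delgado both have world ranking 172, so the next rule applies.
Among Brennan and Delgado, alphabetically by surname: Brennan before Delgado.
Order: Haddad, Romero, Pereira, Ferreira, Ibarra, Marino, Harlow, Andersen, Brennan, Delgado.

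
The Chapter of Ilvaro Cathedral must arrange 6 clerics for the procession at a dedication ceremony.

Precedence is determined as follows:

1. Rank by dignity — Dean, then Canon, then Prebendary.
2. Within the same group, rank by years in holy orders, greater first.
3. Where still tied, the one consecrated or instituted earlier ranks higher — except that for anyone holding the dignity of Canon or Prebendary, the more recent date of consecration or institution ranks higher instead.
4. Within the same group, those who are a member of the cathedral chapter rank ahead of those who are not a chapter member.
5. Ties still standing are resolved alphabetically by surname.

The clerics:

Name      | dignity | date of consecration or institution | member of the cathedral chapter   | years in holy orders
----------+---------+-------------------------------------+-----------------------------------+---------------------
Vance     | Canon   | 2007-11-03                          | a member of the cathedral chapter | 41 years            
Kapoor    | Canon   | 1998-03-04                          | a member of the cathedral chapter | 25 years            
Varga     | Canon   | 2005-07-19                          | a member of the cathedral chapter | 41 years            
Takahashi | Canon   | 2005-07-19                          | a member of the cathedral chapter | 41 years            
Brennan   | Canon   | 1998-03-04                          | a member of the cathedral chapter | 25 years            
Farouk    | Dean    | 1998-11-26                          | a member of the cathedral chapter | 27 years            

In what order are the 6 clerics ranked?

By dignity: Farouk (Dean); then Vance, Takahashi, Varga, Brennan and Kapoor (Canon).
Among Vance, Takahashi, Varga, Brennan and Kapoor, by years in holy orders (higher first): Vance, Takahashi and Varga (41 years) before Brennan and Kapoor (25 years).
Among Vance, Takahashi and Varga, by date of consecration or institution (later first) (reversed rule for this group): Vance (2007-11-03) before Takahashi and Varga (2005-07-19).
Takahashi and Varga are each a member of the cathedral chapter, so the next rule applies.
Among Takahashi and Varga, alphabetically by surname: Takahashi before Varga.
Brennan and Kapoor both have date of consecration or institution 1998-03-04, so the next rule applies.
Brennan and Kapoor are each a member of the cathedral chapter, so the next rule applies.
Among Brennan and Kapoor, alphabetically by surname: Brennan before Kapoor.
Full order: Farouk, Vance, Takahashi, Varga, Brennan, Kapoor.

Farouk, Vance, Takahashi, Varga, Brennan, Kapoor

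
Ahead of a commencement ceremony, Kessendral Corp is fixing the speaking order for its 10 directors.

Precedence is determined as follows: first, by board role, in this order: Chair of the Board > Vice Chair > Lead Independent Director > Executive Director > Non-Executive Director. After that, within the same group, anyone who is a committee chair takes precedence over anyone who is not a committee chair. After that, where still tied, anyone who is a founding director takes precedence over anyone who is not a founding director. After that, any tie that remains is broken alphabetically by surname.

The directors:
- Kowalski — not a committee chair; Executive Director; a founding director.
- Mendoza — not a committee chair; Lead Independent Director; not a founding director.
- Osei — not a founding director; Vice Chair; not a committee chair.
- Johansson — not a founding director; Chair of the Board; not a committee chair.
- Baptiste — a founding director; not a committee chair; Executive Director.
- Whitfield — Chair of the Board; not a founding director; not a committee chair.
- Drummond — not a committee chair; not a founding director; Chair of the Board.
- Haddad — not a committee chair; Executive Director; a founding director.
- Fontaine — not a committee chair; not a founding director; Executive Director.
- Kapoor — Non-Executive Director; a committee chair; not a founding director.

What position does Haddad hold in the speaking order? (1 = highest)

7

By board role: Drummond, Johansson and Whitfield (Chair of the Board); then Osei (Vice Chair); then Mendoza (Lead Independent Director); then Baptiste, Haddad, Kowalski and Fontaine (Executive Director); then Kapoor (Non-Executive Director).
Drummond, Johansson and Whitfield are each not a committee chair, so the next rule applies.
Drummond, Johansson and Whitfield are each not a founding director, so the next rule applies.
Among Drummond, Johansson and Whitfield, alphabetically by surname: Drummond before Johansson before Whitfield.
Baptiste, Haddad, Kowalski and Fontaine are each not a committee chair, so the next rule applies.
Among Baptiste, Haddad, Kowalski and Fontaine, a founding director before not a founding director: Baptiste, Haddad and Kowalski (a founding director) before Fontaine (not a founding director).
Among Baptiste, Haddad and Kowalski, alphabetically by surname: Baptiste before Haddad before Kowalski.
Order: Drummond, Johansson, Whitfield, Osei, Mendoza, Baptiste, Haddad, Kowalski, Fontaine, Kapoor. So position 7.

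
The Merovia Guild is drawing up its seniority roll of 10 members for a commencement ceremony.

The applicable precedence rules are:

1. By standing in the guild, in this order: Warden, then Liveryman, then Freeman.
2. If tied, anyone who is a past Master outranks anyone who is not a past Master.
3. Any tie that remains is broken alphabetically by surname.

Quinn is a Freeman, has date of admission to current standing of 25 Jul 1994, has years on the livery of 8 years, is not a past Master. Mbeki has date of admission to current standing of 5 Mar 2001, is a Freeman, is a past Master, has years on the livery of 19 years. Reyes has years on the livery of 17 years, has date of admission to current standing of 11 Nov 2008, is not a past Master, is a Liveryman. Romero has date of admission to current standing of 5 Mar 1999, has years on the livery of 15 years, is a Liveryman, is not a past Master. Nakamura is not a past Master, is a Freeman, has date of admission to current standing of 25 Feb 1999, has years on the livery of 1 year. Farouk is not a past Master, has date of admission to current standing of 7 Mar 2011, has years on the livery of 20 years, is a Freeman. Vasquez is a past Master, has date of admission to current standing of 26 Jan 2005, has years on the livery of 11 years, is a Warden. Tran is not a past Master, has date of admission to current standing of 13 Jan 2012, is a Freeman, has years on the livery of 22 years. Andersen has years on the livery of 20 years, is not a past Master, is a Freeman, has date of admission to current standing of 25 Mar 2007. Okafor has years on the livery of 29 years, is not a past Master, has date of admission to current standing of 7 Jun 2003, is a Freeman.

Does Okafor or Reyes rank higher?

By standing in the guild: Vasquez (Warden); then Reyes and Romero (Liveryman); then Mbeki, Andersen, Farouk, Nakamura, Okafor, Quinn and Tran (Freeman).
Reyes and Romero are each not a past Master, so the next rule applies.
Among Reyes and Romero, alphabetically by surname: Reyes before Romero.
Among Mbeki, Andersen, Farouk, Nakamura, Okafor, Quinn and Tran, a past Master before not a past Master: Mbeki (a past Master) before Andersen, Farouk, Nakamura, Okafor, Quinn and Tran (not a past Master).
Among Andersen, Farouk, Nakamura, Okafor, Quinn and Tran, alphabetically by surname: Andersen before Farouk before Nakamura before Okafor before Quinn before Tran.
So Reyes takes precedence.

Reyes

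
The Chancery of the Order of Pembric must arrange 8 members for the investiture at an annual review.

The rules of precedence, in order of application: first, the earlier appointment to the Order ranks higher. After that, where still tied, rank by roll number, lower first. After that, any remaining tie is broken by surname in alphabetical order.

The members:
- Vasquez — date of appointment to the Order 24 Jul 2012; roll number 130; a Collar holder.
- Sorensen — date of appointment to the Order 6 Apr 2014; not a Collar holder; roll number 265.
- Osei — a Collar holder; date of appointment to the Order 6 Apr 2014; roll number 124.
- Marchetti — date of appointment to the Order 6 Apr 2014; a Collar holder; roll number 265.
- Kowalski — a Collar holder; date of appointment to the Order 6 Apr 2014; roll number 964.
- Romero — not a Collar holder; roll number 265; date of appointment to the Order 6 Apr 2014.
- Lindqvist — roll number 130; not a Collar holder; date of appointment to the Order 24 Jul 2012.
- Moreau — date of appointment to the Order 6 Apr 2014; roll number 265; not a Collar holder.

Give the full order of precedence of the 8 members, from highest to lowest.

By date of appointment to the Order (earlier first): Lindqvist and Vasquez (both 24 Jul 2012); then Osei, Marchetti, Moreau, Romero, Sorensen and Kowalski (each 6 Apr 2014).
Lindqvist and Vasquez both have roll number 130, so the next rule applies.
Among Lindqvist and Vasquez, alphabetically by surname: Lindqvist before Vasquez.
Among Osei, Marchetti, Moreau, Romero, Sorensen and Kowalski, by roll number (lower first): Osei (124) before Marchetti, Moreau, Romero and Sorensen (265) before Kowalski (964).
Among Marchetti, Moreau, Romero and Sorensen, alphabetically by surname: Marchetti before Moreau before Romero before Sorensen.
Full order: Lindqvist, Vasquez, Osei, Marchetti, Moreau, Romero, Sorensen, Kowalski.

Lindqvist, Vasquez, Osei, Marchetti, Moreau, Romero, Sorensen, Kowalski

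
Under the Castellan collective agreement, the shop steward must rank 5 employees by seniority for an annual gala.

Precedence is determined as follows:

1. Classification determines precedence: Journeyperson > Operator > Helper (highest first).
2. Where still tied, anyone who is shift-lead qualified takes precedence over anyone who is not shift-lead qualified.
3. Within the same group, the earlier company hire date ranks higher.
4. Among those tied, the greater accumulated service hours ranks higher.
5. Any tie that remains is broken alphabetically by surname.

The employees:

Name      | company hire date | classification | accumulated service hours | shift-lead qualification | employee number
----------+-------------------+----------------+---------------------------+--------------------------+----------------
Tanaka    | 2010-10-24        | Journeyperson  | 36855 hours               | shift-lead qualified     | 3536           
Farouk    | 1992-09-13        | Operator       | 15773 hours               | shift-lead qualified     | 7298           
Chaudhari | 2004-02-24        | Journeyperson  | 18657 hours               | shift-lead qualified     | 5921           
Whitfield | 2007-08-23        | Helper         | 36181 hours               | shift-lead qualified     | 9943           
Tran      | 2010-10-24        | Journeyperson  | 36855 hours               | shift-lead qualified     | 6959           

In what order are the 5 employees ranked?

By classification: Chaudhari, Tanaka and Tran (Journeyperson); then Farouk (Operator); then Whitfield (Helper).
Chaudhari, Tanaka and Tran are each shift-lead qualified, so the next rule applies.
Among Chaudhari, Tanaka and Tran, by company hire date (earlier first): Chaudhari (2004-02-24) before Tanaka and Tran (2010-10-24).
Tanaka and Tran both have accumulated service hours 36855 hours, so the next rule applies.
Among Tanaka and Tran, alphabetically by surname: Tanaka before Tran.
Full order: Chaudhari, Tanaka, Tran, Farouk, Whitfield.

Chaudhari, Tanaka, Tran, Farouk, Whitfield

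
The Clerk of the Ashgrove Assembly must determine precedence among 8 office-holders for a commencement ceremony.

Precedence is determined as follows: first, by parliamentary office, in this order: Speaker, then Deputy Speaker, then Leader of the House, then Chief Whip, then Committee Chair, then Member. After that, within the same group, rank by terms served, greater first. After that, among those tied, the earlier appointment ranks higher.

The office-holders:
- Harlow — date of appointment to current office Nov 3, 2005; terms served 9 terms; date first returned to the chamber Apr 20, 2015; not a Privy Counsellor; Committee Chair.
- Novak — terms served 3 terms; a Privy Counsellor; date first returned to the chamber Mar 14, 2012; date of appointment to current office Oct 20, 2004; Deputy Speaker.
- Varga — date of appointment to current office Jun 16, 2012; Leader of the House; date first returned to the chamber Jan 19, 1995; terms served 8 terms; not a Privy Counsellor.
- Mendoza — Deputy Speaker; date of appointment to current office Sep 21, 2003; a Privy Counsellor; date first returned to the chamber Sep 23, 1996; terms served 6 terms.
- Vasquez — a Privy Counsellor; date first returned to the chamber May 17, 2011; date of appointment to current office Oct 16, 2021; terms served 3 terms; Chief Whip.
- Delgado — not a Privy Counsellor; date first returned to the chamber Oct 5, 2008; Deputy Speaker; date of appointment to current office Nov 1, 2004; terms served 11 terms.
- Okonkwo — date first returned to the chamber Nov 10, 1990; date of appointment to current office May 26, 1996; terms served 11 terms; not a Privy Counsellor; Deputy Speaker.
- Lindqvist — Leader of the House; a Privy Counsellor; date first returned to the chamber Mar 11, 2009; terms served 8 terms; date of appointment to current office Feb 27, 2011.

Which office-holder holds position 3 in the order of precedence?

Mendoza

By parliamentary office: Okonkwo, Delgado, Mendoza and Novak (Deputy Speaker); then Lindqvist and Varga (Leader of the House); then Vasquez (Chief Whip); then Harlow (Committee Chair).
Among Okonkwo, Delgado, Mendoza and Novak, by terms served (higher first): Okonkwo and Delgado (11 terms) before Mendoza (6 terms) before Novak (3 terms).
Among Okonkwo and Delgado, by date of appointment to current office (earlier first): Okonkwo (May 26, 1996) before Delgado (Nov 1, 2004).
Lindqvist and Varga both have terms served 8 terms, so the next rule applies.
Among Lindqvist and Varga, by date of appointment to current office (earlier first): Lindqvist (Feb 27, 2011) before Varga (Jun 16, 2012).
Order: Okonkwo, Delgado, Mendoza, Novak, Lindqvist, Varga, Vasquez, Harlow.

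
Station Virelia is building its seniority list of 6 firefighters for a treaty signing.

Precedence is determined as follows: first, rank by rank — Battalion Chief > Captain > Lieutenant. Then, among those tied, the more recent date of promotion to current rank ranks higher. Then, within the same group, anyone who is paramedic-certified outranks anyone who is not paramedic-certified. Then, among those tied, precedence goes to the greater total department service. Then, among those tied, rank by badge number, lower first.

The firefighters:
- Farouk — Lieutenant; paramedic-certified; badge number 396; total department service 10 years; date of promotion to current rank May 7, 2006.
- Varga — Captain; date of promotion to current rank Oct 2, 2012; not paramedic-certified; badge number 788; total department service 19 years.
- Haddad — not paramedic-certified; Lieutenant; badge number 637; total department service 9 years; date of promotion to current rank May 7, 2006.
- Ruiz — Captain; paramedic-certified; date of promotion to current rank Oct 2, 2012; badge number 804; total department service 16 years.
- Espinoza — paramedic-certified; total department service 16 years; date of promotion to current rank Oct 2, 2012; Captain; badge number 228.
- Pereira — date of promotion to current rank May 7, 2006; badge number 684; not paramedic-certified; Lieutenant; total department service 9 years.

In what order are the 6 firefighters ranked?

By rank: Espinoza, Ruiz and Varga (Captain); then Farouk, Haddad and Pereira (Lieutenant).
Espinoza, Ruiz and Varga all have date of promotion to current rank Oct 2, 2012, so the next rule applies.
Among Espinoza, Ruiz and Varga, paramedic-certified before not paramedic-certified: Espinoza and Ruiz (paramedic-certified) before Varga (not paramedic-certified).
Espinoza and Ruiz both have total department service 16 years, so the next rule applies.
Among Espinoza and Ruiz, by badge number (lower first): Espinoza (228) before Ruiz (804).
Farouk, Haddad and Pereira all have date of promotion to current rank May 7, 2006, so the next rule applies.
Among Farouk, Haddad and Pereira, paramedic-certified before not paramedic-certified: Farouk (paramedic-certified) before Haddad and Pereira (not paramedic-certified).
Haddad and Pereira both have total department service 9 years, so the next rule applies.
Among Haddad and Pereira, by badge number (lower first): Haddad (637) before Pereira (684).
Full order: Espinoza, Ruiz, Varga, Farouk, Haddad, Pereira.

Espinoza, Ruiz, Varga, Farouk, Haddad, Pereira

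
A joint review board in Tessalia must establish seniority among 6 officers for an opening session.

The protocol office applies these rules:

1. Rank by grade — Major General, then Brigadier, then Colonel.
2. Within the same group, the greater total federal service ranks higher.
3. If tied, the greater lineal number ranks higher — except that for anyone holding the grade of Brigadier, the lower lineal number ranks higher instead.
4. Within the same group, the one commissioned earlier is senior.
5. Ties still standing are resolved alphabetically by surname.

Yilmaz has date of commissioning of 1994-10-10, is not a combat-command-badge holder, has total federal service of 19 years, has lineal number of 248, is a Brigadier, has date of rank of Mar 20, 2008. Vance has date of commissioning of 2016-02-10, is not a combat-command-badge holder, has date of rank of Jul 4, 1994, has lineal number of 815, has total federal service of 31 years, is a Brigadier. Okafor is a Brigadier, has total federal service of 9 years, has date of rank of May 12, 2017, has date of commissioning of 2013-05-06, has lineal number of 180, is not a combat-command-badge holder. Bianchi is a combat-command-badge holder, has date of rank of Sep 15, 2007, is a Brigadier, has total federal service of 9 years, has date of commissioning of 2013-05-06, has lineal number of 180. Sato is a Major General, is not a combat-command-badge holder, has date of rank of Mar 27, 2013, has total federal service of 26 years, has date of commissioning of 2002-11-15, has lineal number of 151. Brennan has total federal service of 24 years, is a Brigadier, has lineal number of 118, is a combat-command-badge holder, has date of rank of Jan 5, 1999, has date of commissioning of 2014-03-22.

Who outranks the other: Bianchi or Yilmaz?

By grade: Sato (Major General); then Vance, Brennan, Yilmaz, Bianchi and Okafor (Brigadier).
Among Vance, Brennan, Yilmaz, Bianchi and Okafor, by total federal service (higher first): Vance (31 years) before Brennan (24 years) before Yilmaz (19 years) before Bianchi and Okafor (9 years).
Bianchi and Okafor both have lineal number 180, so the next rule applies.
Bianchi and Okafor both have date of commissioning 2013-05-06, so the next rule applies.
Among Bianchi and Okafor, alphabetically by surname: Bianchi before Okafor.
So Yilmaz takes precedence.

Yilmaz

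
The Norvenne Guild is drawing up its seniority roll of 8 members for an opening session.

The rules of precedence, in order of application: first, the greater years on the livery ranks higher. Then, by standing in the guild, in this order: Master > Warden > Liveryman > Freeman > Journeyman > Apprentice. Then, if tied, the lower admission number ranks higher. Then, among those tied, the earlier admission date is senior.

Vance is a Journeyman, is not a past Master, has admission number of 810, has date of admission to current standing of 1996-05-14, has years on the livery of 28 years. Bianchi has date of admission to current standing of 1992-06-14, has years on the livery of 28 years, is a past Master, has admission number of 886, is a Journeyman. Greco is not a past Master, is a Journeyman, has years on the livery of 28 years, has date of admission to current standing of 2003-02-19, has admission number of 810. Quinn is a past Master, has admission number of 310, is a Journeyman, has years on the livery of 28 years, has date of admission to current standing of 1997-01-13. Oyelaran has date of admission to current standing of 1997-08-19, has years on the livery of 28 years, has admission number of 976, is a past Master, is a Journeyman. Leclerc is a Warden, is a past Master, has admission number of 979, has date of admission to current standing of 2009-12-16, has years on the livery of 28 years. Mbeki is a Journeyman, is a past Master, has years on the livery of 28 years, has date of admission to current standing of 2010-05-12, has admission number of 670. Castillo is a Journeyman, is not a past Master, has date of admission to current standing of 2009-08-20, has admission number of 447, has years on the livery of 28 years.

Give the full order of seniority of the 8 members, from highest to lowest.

Leclerc, Quinn, Castillo, Mbeki, Vance, Greco, Bianchi, Oyelaran

By years on the livery (higher first): Leclerc, Quinn, Castillo, Mbeki, Vance, Greco, Bianchi and Oyelaran (each 28 years).
Among Leclerc, Quinn, Castillo, Mbeki, Vance, Greco, Bianchi and Oyelaran, by standing in the guild: Leclerc (Warden) before Quinn, Castillo, Mbeki, Vance, Greco, Bianchi and Oyelaran (Journeyman).
Among Quinn, Castillo, Mbeki, Vance, Greco, Bianchi and Oyelaran, by admission number (lower first): Quinn (310) before Castillo (447) before Mbeki (670) before Vance and Greco (810) before Bianchi (886) before Oyelaran (976).
Among Vance and Greco, by date of admission to current standing (earlier first): Vance (1996-05-14) before Greco (2003-02-19).
Full order: Leclerc, Quinn, Castillo, Mbeki, Vance, Greco, Bianchi, Oyelaran.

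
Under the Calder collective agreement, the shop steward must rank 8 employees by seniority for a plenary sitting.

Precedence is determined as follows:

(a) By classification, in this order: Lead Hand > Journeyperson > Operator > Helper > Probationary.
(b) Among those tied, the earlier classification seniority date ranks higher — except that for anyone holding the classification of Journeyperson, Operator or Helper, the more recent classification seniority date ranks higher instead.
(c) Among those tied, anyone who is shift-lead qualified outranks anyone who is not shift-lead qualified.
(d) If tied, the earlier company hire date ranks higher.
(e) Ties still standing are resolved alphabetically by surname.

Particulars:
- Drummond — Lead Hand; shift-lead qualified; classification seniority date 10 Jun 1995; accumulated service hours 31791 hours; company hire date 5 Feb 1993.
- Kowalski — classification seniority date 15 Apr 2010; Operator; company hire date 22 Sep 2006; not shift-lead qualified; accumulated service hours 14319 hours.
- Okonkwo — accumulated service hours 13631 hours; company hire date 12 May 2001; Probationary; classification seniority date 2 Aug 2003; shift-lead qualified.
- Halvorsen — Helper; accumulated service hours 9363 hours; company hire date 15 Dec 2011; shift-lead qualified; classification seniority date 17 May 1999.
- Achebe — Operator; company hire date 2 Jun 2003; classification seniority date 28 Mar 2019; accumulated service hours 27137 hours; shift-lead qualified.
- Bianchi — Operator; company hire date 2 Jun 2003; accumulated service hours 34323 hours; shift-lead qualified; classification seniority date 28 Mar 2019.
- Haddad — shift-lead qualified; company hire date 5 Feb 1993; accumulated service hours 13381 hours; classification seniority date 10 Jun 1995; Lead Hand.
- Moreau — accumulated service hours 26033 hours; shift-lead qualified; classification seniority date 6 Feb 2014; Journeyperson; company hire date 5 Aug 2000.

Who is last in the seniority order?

Okonkwo

By classification: Drummond and Haddad (Lead Hand); then Moreau (Journeyperson); then Achebe, Bianchi and Kowalski (Operator); then Halvorsen (Helper); then Okonkwo (Probationary).
Drummond and Haddad both have classification seniority date 10 Jun 1995, so the next rule applies.
Drummond and Haddad are each shift-lead qualified, so the next rule applies.
Drummond and Haddad both have company hire date 5 Feb 1993, so the next rule applies.
Among Drummond and Haddad, alphabetically by surname: Drummond before Haddad.
Among Achebe, Bianchi and Kowalski, by classification seniority date (later first) (reversed rule for this group): Achebe and Bianchi (28 Mar 2019) before Kowalski (15 Apr 2010).
Achebe and Bianchi are each shift-lead qualified, so the next rule applies.
Achebe and Bianchi both have company hire date 2 Jun 2003, so the next rule applies.
Among Achebe and Bianchi, alphabetically by surname: Achebe before Bianchi.
Order: Drummond, Haddad, Moreau, Achebe, Bianchi, Kowalski, Halvorsen, Okonkwo.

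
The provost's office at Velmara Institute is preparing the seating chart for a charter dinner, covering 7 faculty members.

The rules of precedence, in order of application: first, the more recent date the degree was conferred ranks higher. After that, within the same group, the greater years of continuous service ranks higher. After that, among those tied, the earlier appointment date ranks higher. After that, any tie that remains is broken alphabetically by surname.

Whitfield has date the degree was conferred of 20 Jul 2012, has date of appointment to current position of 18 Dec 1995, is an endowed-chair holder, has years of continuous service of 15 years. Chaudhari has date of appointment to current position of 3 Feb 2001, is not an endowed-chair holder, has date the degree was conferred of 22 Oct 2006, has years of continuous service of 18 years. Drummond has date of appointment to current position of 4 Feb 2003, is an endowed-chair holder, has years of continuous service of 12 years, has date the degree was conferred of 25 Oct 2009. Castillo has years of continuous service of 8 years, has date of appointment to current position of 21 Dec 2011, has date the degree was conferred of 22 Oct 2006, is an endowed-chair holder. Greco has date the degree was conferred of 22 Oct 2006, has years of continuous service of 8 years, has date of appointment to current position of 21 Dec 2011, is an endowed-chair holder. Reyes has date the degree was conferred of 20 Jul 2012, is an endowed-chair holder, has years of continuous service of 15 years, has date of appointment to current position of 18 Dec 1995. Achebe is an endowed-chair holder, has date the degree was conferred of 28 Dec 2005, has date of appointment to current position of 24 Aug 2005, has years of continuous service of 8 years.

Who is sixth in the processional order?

By date the degree was conferred (later first): Reyes and Whitfield (both 20 Jul 2012); then Drummond (25 Oct 2009); then Chaudhari, Castillo and Greco (each 22 Oct 2006); then Achebe (28 Dec 2005).
Reyes and Whitfield both have years of continuous service 15 years, so the next rule applies.
Reyes and Whitfield both have date of appointment to current position 18 Dec 1995, so the next rule applies.
Among Reyes and Whitfield, alphabetically by surname: Reyes before Whitfield.
Among Chaudhari, Castillo and Greco, by years of continuous service (higher first): Chaudhari (18 years) before Castillo and Greco (8 years).
Castillo and Greco both have date of appointment to current position 21 Dec 2011, so the next rule applies.
Among Castillo and Greco, alphabetically by surname: Castillo before Greco.
Order: Reyes, Whitfield, Drummond, Chaudhari, Castillo, Greco, Achebe.

Greco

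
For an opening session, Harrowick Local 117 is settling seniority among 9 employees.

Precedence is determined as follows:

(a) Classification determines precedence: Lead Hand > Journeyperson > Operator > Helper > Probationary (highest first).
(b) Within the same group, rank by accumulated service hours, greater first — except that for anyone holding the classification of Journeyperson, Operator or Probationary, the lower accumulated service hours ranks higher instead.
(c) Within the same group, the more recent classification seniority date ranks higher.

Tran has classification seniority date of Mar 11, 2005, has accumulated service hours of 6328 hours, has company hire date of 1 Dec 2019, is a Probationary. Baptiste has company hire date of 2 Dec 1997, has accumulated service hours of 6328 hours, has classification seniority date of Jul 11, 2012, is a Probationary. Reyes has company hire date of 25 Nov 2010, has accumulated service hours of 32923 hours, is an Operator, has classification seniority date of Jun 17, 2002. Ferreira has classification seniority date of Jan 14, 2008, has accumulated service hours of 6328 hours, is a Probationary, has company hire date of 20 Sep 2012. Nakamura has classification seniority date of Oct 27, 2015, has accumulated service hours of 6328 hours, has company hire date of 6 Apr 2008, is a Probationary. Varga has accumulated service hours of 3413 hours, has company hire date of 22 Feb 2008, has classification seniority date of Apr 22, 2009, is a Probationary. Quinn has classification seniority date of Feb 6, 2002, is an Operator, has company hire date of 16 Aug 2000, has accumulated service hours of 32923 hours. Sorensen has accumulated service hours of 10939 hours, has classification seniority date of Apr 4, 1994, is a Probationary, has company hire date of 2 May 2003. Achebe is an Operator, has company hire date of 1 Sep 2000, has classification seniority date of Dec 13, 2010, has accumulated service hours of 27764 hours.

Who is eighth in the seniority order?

By classification: Achebe, Reyes and Quinn (Operator); then Varga, Nakamura, Baptiste, Ferreira, Tran and Sorensen (Probationary).
Among Achebe, Reyes and Quinn, by accumulated service hours (lower first) (reversed rule for this group): Achebe (27764 hours) before Reyes and Quinn (32923 hours).
Among Reyes and Quinn, by classification seniority date (later first): Reyes (Jun 17, 2002) before Quinn (Feb 6, 2002).
Among Varga, Nakamura, Baptiste, Ferreira, Tran and Sorensen, by accumulated service hours (lower first) (reversed rule for this group): Varga (3413 hours) before Nakamura, Baptiste, Ferreira and Tran (6328 hours) before Sorensen (10939 hours).
Among Nakamura, Baptiste, Ferreira and Tran, by classification seniority date (later first): Nakamura (Oct 27, 2015) before Baptiste (Jul 11, 2012) before Ferreira (Jan 14, 2008) before Tran (Mar 11, 2005).
Order: Achebe, Reyes, Quinn, Varga, Nakamura, Baptiste, Ferreira, Tran, Sorensen.

Tran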